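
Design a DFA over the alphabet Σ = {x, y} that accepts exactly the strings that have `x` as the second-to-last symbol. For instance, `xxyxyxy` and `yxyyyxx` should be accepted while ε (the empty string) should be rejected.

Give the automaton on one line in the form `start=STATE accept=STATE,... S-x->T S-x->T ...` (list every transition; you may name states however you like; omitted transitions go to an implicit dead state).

Because acceptance depends on a position counted from the end, the machine has to buffer the most recent 2 symbols. Make each state the string of the last up-to-2 symbols read; on input `x` shift the window left and append `x`. Accept when the buffered window has length 2 and begins with `x`.
7 states suffice.
        x   y  
>  s0   s1  s2 
   s1   s3  s4 
   s2   s5  s6 
 * s3   s3  s4 
 * s4   s5  s6 
   s5   s3  s4 
   s6   s5  s6 
(> = start, * = accepting)

start=s0 accept=s3,s4 s0-x->s1 s0-y->s2 s1-x->s3 s1-y->s4 s2-x->s5 s2-y->s6 s3-x->s3 s3-y->s4 s4-x->s5 s4-y->s6 s5-x->s3 s5-y->s4 s6-x->s5 s6-y->s6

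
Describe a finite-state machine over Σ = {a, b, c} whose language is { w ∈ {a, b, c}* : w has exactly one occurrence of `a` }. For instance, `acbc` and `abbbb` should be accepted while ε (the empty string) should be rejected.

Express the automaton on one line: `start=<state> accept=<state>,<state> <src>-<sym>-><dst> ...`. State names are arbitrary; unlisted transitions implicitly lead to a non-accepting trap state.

Count `a`s, saturating at 2: state q0 means no `a` yet, q1 means one `a` seen, q2 means more than one. Each `a` increments (capped at q2); other symbols loop. Accept from {q1}.
3 states suffice.
        a   b   c  
>  q0   q1  q0  q0 
 * q1   q2  q1  q1 
   q2   q2  q2  q2 
(> = start, * = accepting)

start=q0 accept=q1 q0-a->q1 q0-b->q0 q0-c->q0 q1-a->q2 q1-b->q1 q1-c->q1 q2-a->q2 q2-b->q2 q2-c->q2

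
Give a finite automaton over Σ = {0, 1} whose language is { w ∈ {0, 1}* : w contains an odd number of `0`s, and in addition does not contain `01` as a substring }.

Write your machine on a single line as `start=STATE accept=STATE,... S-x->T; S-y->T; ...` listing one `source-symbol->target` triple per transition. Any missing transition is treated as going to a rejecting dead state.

start=q0; accept=q1; q0-0->q1; q0-1->q0; q1-0->q2; q1-1->q3; q2-0->q1; q2-1->q3; q3-0->q3; q3-1->q3

Run two small machines in parallel and take their product. The first has 2 states tracking the count of `0`s modulo 2; the second has 3 states tracking partial matches of the forbidden pattern `01`. A product state is a pair (one from each), accepting exactly when both do. Minimizing collapses redundant product states.
4 states suffice.
        0   1  
>  q0   q1  q0 
 * q1   q2  q3 
   q2   q1  q3 
   q3   q3  q3 
(> = start, * = accepting)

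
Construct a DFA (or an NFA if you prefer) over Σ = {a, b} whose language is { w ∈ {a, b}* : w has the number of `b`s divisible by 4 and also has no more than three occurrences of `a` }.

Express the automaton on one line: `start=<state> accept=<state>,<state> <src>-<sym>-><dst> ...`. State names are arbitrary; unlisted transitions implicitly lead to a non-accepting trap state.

Run two small machines in parallel and take their product. The first has 4 states tracking the count of `b`s modulo 4; the second has 5 states tracking the count of `a`s, saturating at 4. A product state is a pair (one from each), accepting exactly when both do. Equivalent product states are then merged.
17 states suffice.
          a    b  
>* S0     S1   S2 
 * S1     S3   S4 
   S2     S4   S5 
 * S3     S6   S7 
   S4     S7   S8 
   S5     S8   S9 
 * S6    S10  S11 
   S7    S11  S12 
   S8    S12  S13 
   S9    S13   S0 
   S10   S10  S10 
   S11   S10  S14 
   S12   S14  S15 
   S13   S15   S1 
   S14   S10  S16 
   S15   S16   S3 
   S16   S10   S6 
(> = start, * = accepting)

start=S0 accept=S0,S1,S3,S6 S0-a->S1 S0-b->S2 S1-a->S3 S1-b->S4 S2-a->S4 S2-b->S5 S3-a->S6 S3-b->S7 S4-a->S7 S4-b->S8 S5-a->S8 S5-b->S9 S6-a->S10 S6-b->S11 S7-a->S11 S7-b->S12 S8-a->S12 S8-b->S13 S9-a->S13 S9-b->S0 S10-a->S10 S10-b->S10 S11-a->S10 S11-b->S14 S12-a->S14 S12-b->S15 S13-a->S15 S13-b->S1 S14-a->S10 S14-b->S16 S15-a->S16 S15-b->S3 S16-a->S10 S16-b->S6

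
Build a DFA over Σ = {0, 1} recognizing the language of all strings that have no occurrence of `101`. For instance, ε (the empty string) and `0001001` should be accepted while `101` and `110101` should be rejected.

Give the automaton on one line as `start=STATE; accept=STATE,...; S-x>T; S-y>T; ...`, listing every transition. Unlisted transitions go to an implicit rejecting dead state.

This is the complement of 'contains `101`'. Use the same substring-matching states — s0 through s3 holding how much of `101` has just been matched — but flip the accepting set: everything except the trap s3 accepts.
A 4-state machine:
        0   1  
>* s0   s0  s1 
 * s1   s2  s1 
 * s2   s0  s3 
   s3   s3  s3 
(> = start, * = accepting)

start=s0; accept=s0,s1,s2; s0-0>s0; s0-1>s1; s1-0>s2; s1-1>s1; s2-0>s0; s2-1>s3; s3-0>s3; s3-1>s3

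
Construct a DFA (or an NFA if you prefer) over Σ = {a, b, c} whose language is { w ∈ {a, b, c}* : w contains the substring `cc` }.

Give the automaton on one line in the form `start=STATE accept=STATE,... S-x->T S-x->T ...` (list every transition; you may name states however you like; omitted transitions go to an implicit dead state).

States q0..q1 record the length of the longest prefix of `cc` that matches the current input suffix. Reaching q2 means `cc` has been seen, and we stay there forever. Accept from q2.
3 states suffice.
        a   b   c  
>  q0   q0  q0  q1 
   q1   q0  q0  q2 
 * q2   q2  q2  q2 
(> = start, * = accepting)

start=q0 accept=q2 q0-a->q0 q0-b->q0 q0-c->q1 q1-a->q0 q1-b->q0 q1-c->q2 q2-a->q2 q2-b->q2 q2-c->q2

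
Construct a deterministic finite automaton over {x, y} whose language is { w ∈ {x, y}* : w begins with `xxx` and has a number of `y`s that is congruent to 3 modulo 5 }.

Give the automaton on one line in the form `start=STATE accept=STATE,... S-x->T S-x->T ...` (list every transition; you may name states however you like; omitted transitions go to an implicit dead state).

Handle the two conditions separately and then intersect. One (5 states) tracks whether the input so far still matches the prefix `xxx`; the other (5 states) tracks the count of `y`s modulo 5. Each combined state is a pair, one component from each; accept when both components accept. Minimizing collapses redundant product states.
        x   y  
>  q0   q1  q2 
   q1   q3  q2 
   q2   q2  q2 
   q3   q4  q2 
   q4   q4  q5 
   q5   q5  q6 
   q6   q6  q7 
 * q7   q7  q8 
   q8   q8  q4 
(> = start, * = accepting)

start=q0 accept=q7 q0-x->q1 q0-y->q2 q1-x->q3 q1-y->q2 q2-x->q2 q2-y->q2 q3-x->q4 q3-y->q2 q4-x->q4 q4-y->q5 q5-x->q5 q5-y->q6 q6-x->q6 q6-y->q7 q7-x->q7 q7-y->q8 q8-x->q8 q8-y->q4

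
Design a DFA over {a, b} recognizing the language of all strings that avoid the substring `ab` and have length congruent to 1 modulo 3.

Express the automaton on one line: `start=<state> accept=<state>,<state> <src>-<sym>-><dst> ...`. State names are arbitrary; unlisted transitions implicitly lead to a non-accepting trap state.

Build one automaton per condition and run them in lockstep. One (3 states) tracks partial matches of the forbidden pattern `ab`; the other (3 states) tracks the input length modulo 3. Each combined state is a pair, one component from each; accept when both components accept. Minimizing collapses redundant product states.
        a   b  
>  q0   q1  q2 
 * q1   q3  q4 
 * q2   q3  q5 
   q3   q6  q4 
   q4   q4  q4 
   q5   q6  q0 
   q6   q1  q4 
(> = start, * = accepting)

start=q0 accept=q1,q2 q0-a->q1 q0-b->q2 q1-a->q3 q1-b->q4 q2-a->q3 q2-b->q5 q3-a->q6 q3-b->q4 q4-a->q4 q4-b->q4 q5-a->q6 q5-b->q0 q6-a->q1 q6-b->q4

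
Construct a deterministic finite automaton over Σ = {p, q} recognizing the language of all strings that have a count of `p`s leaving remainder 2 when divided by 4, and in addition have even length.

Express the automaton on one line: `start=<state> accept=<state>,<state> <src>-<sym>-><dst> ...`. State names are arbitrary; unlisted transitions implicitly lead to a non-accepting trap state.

Build one automaton per condition and run them in lockstep. One (4 states) tracks the count of `p`s modulo 4; the other (2 states) tracks the input length modulo 2. Each combined state is a pair, one component from each; accept when both components accept.
8 states suffice.
        p   q  
>  S0   S1  S2 
   S1   S3  S4 
   S2   S4  S0 
 * S3   S5  S6 
   S4   S6  S1 
   S5   S0  S7 
   S6   S7  S3 
   S7   S2  S5 
(> = start, * = accepting)

start=S0 accept=S3 S0-p->S1 S0-q->S2 S1-p->S3 S1-q->S4 S2-p->S4 S2-q->S0 S3-p->S5 S3-q->S6 S4-p->S6 S4-q->S1 S5-p->S0 S5-q->S7 S6-p->S7 S6-q->S3 S7-p->S2 S7-q->S5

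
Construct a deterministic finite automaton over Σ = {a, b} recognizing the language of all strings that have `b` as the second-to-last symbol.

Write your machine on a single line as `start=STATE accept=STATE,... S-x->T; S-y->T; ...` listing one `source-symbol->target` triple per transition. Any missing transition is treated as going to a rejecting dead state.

A DFA must remember the last 2 symbols (since which symbol is second-to-last isn't known until the input ends). Use one state per possible window of the last ≤2 symbols; accept from those whose window starts with `b`.
        a   b  
>  s0   s1  s2 
   s1   s3  s4 
   s2   s5  s6 
   s3   s3  s4 
   s4   s5  s6 
 * s5   s3  s4 
 * s6   s5  s6 
(> = start, * = accepting)

start=s0; accept=s5,s6; s0-a->s1; s0-b->s2; s1-a->s3; s1-b->s4; s2-a->s5; s2-b->s6; s3-a->s3; s3-b->s4; s4-a->s5; s4-b->s6; s5-a->s3; s5-b->s4; s6-a->s5; s6-b->s6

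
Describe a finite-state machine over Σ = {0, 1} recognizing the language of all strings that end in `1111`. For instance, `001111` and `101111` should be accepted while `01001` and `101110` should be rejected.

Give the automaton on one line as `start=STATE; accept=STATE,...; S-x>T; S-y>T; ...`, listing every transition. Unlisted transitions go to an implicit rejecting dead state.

start=q0; accept=q4; q0-0>q0; q0-1>q1; q1-0>q0; q1-1>q2; q2-0>q0; q2-1>q3; q3-0>q0; q3-1>q4; q4-0>q0; q4-1>q4

Let each state record the length of the longest suffix of the input read so far that is also a prefix of `1111`. q1 means the last symbol is `1`; q2 means the last 2 symbols are `11`; q3 means the last 3 symbols are `111`; q4 means the last 4 symbols are `1111`. Accept only at q4, where the string currently ends in `1111`.
A 5-state machine:
        0   1  
>  q0   q0  q1 
   q1   q0  q2 
   q2   q0  q3 
   q3   q0  q4 
 * q4   q0  q4 
(> = start, * = accepting)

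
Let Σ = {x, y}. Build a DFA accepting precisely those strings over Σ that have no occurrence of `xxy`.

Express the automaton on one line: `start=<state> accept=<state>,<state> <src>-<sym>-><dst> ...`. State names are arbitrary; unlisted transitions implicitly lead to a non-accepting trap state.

start=A accept=A,B,C A-x->B A-y->A B-x->C B-y->A C-x->C C-y->D D-x->D D-y->D

This is the complement of 'contains `xxy`'. Use the same substring-matching states — A through D holding how much of `xxy` has just been matched — but flip the accepting set: everything except the trap D accepts.
A 4-state machine:
       x  y 
>* A   B  A 
 * B   C  A 
 * C   C  D 
   D   D  D 
(> = start, * = accepting)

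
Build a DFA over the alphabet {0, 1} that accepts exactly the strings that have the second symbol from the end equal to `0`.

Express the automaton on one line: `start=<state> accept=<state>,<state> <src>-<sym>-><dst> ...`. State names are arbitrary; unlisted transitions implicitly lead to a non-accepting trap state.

A DFA must remember the last 2 symbols (since which symbol is second-to-last isn't known until the input ends). Use one state per possible window of the last ≤2 symbols; accept from those whose window starts with `0`.
A 7-state machine:
        0   1  
>  q0   q1  q2 
   q1   q3  q4 
   q2   q5  q6 
 * q3   q3  q4 
 * q4   q5  q6 
   q5   q3  q4 
   q6   q5  q6 
(> = start, * = accepting)

start=q0 accept=q3,q4 q0-0->q1 q0-1->q2 q1-0->q3 q1-1->q4 q2-0->q5 q2-1->q6 q3-0->q3 q3-1->q4 q4-0->q5 q4-1->q6 q5-0->q3 q5-1->q4 q6-0->q5 q6-1->q6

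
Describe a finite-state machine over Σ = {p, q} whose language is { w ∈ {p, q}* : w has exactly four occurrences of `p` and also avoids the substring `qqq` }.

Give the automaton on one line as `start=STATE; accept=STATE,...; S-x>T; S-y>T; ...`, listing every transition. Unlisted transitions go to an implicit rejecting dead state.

start=A; accept=K,P,T; A-p>B; A-q>C; B-p>D; B-q>E; C-p>B; C-q>F; D-p>G; D-q>H; E-p>D; E-q>I; F-p>B; F-q>J; G-p>K; G-q>L; H-p>G; H-q>M; I-p>D; I-q>N; J-p>N; J-q>J; K-p>O; K-q>P; L-p>K; L-q>Q; M-p>G; M-q>R; N-p>R; N-q>N; O-p>O; O-q>S; P-p>O; P-q>T; Q-p>K; Q-q>U; R-p>U; R-q>R; S-p>O; S-q>V; T-p>O; T-q>W; U-p>W; U-q>U; V-p>O; V-q>X; W-p>X; W-q>W; X-p>X; X-q>X

Handle the two conditions separately and then intersect. The first has 6 states tracking the count of `p`s, saturating at 5; the second has 4 states tracking partial matches of the forbidden pattern `qqq`. A product state is a pair (one from each), accepting exactly when both do.
       p  q 
>  A   B  C 
   B   D  E 
   C   B  F 
   D   G  H 
   E   D  I 
   F   B  J 
   G   K  L 
   H   G  M 
   I   D  N 
   J   N  J 
 * K   O  P 
   L   K  Q 
   M   G  R 
   N   R  N 
   O   O  S 
 * P   O  T 
   Q   K  U 
   R   U  R 
   S   O  V 
 * T   O  W 
   U   W  U 
   V   O  X 
   W   X  W 
   X   X  X 
(> = start, * = accepting)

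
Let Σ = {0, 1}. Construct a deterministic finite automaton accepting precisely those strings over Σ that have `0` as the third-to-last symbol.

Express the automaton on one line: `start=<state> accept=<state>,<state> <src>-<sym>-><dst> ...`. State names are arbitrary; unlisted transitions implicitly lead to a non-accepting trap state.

start=S0 accept=S7,S8,S9,S10 S0-0->S1 S0-1->S2 S1-0->S3 S1-1->S4 S2-0->S5 S2-1->S6 S3-0->S7 S3-1->S8 S4-0->S9 S4-1->S10 S5-0->S11 S5-1->S12 S6-0->S13 S6-1->S14 S7-0->S7 S7-1->S8 S8-0->S9 S8-1->S10 S9-0->S11 S9-1->S12 S10-0->S13 S10-1->S14 S11-0->S7 S11-1->S8 S12-0->S9 S12-1->S10 S13-0->S11 S13-1->S12 S14-0->S13 S14-1->S14

A DFA must remember the last 3 symbols (since which symbol is third-to-last isn't known until the input ends). Use one state per possible window of the last ≤3 symbols; accept from those whose window starts with `0`.
With 15 states:
          0    1  
>  S0     S1   S2 
   S1     S3   S4 
   S2     S5   S6 
   S3     S7   S8 
   S4     S9  S10 
   S5    S11  S12 
   S6    S13  S14 
 * S7     S7   S8 
 * S8     S9  S10 
 * S9    S11  S12 
 * S10   S13  S14 
   S11    S7   S8 
   S12    S9  S10 
   S13   S11  S12 
   S14   S13  S14 
(> = start, * = accepting)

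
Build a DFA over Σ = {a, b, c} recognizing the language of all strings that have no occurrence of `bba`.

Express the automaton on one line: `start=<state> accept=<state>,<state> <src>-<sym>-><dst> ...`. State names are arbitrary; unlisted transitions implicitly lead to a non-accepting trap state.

start=S0 accept=S0,S1,S2 S0-a->S0 S0-b->S1 S0-c->S0 S1-a->S0 S1-b->S2 S1-c->S0 S2-a->S3 S2-b->S2 S2-c->S0 S3-a->S3 S3-b->S3 S3-c->S3

Track partial matches of the forbidden pattern `bba`. State S3 is a dead state reached once `bba` has occurred; every other state accepts. S0 means no part of `bba` is currently matched.
4 states suffice.
        a   b   c  
>* S0   S0  S1  S0 
 * S1   S0  S2  S0 
 * S2   S3  S2  S0 
   S3   S3  S3  S3 
(> = start, * = accepting)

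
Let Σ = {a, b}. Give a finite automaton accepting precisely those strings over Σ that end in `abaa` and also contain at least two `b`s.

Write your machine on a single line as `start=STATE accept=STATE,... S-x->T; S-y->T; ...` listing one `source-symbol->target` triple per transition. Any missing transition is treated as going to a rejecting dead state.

Run two small machines in parallel and take their product. One (5 states) tracks how much of the suffix `abaa` has currently been matched; the other (4 states) tracks the count of `b`s, saturating at 3. Each combined state is a pair, one component from each; accept when both components accept.
          a    b  
>  S0     S1   S2 
   S1     S1   S3 
   S2     S4   S5 
   S3     S6   S5 
   S4     S4   S7 
   S5     S8   S9 
   S6    S10   S7 
   S7    S11   S9 
   S8     S8  S12 
   S9    S13   S9 
   S10    S4   S7 
   S11   S14  S12 
   S12   S15   S9 
   S13   S13  S12 
 * S14    S8  S12 
   S15   S16  S12 
 * S16   S13  S12 
(> = start, * = accepting)

start=S0; accept=S14,S16; S0-a->S1; S0-b->S2; S1-a->S1; S1-b->S3; S2-a->S4; S2-b->S5; S3-a->S6; S3-b->S5; S4-a->S4; S4-b->S7; S5-a->S8; S5-b->S9; S6-a->S10; S6-b->S7; S7-a->S11; S7-b->S9; S8-a->S8; S8-b->S12; S9-a->S13; S9-b->S9; S10-a->S4; S10-b->S7; S11-a->S14; S11-b->S12; S12-a->S15; S12-b->S9; S13-a->S13; S13-b->S12; S14-a->S8; S14-b->S12; S15-a->S16; S15-b->S12; S16-a->S13; S16-b->S12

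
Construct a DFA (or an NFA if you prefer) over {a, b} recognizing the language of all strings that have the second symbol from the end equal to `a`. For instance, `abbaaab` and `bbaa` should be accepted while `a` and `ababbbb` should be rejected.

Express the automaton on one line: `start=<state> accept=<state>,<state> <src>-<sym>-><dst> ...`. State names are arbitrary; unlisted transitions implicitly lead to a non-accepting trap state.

start=q0 accept=q3,q4 q0-a->q1 q0-b->q2 q1-a->q3 q1-b->q4 q2-a->q5 q2-b->q6 q3-a->q3 q3-b->q4 q4-a->q5 q4-b->q6 q5-a->q3 q5-b->q4 q6-a->q5 q6-b->q6

A DFA must remember the last 2 symbols (since which symbol is second-to-last isn't known until the input ends). Use one state per possible window of the last ≤2 symbols; accept from those whose window starts with `a`.
With 7 states:
        a   b  
>  q0   q1  q2 
   q1   q3  q4 
   q2   q5  q6 
 * q3   q3  q4 
 * q4   q5  q6 
   q5   q3  q4 
   q6   q5  q6 
(> = start, * = accepting)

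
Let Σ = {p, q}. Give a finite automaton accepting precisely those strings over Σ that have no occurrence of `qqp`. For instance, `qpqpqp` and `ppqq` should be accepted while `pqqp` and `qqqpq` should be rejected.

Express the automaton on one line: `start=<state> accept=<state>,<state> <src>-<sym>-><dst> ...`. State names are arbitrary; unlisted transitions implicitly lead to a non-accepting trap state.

start=s0 accept=s0,s1,s2 s0-p->s0 s0-q->s1 s1-p->s0 s1-q->s2 s2-p->s3 s2-q->s2 s3-p->s3 s3-q->s3

This is the complement of 'contains `qqp`'. Use the same substring-matching states — s0 through s3 holding how much of `qqp` has just been matched — but flip the accepting set: everything except the trap s3 accepts.
A 4-state machine:
        p   q  
>* s0   s0  s1 
 * s1   s0  s2 
 * s2   s3  s2 
   s3   s3  s3 
(> = start, * = accepting)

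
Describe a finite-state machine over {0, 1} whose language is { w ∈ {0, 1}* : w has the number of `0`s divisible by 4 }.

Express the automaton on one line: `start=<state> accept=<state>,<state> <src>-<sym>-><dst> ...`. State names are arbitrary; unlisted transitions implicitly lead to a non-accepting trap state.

start=s0 accept=s0 s0-0->s1 s0-1->s0 s1-0->s2 s1-1->s1 s2-0->s3 s2-1->s2 s3-0->s0 s3-1->s3

The only thing that matters is how many `0`s have appeared, reduced mod 4. Use one state per residue: s0 for 0, …, s3 for 3. Reading `0` moves to the next residue; anything else stays put. s0 is accepting.
With 4 states:
        0   1  
>* s0   s1  s0 
   s1   s2  s1 
   s2   s3  s2 
   s3   s0  s3 
(> = start, * = accepting)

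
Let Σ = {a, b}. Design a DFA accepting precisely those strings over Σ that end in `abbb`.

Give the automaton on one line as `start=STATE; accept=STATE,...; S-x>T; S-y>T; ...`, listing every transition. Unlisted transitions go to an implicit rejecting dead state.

Let each state record the length of the longest suffix of the input read so far that is also a prefix of `abbb`. S1 means the last symbol is `a`; S2 means the last 2 symbols are `ab`; S3 means the last 3 symbols are `abb`; S4 means the last 4 symbols are `abbb`. Accept only at S4, where the string currently ends in `abbb`.
With 5 states:
        a   b  
>  S0   S1  S0 
   S1   S1  S2 
   S2   S1  S3 
   S3   S1  S4 
 * S4   S1  S0 
(> = start, * = accepting)

start=S0; accept=S4; S0-a>S1; S0-b>S0; S1-a>S1; S1-b>S2; S2-a>S1; S2-b>S3; S3-a>S1; S3-b>S4; S4-a>S1; S4-b>S0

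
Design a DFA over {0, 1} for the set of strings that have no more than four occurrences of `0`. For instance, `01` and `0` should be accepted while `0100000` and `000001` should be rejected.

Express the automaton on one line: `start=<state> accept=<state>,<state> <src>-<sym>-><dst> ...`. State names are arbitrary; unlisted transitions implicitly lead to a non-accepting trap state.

start=q0 accept=q0,q1,q2,q3,q4 q0-0->q1 q0-1->q0 q1-0->q2 q1-1->q1 q2-0->q3 q2-1->q2 q3-0->q4 q3-1->q3 q4-0->q5 q4-1->q4 q5-0->q5 q5-1->q5

Only the number of `0`s matters, and only up to 5. Make a chain q0 → q1 → q2 → q3 → q4 → q5 advanced by each `0` (with q5 absorbing); every other symbol self-loops. The accepting set is {q0, q1, q2, q3, q4}.
A 6-state machine:
        0   1  
>* q0   q1  q0 
 * q1   q2  q1 
 * q2   q3  q2 
 * q3   q4  q3 
 * q4   q5  q4 
   q5   q5  q5 
(> = start, * = accepting)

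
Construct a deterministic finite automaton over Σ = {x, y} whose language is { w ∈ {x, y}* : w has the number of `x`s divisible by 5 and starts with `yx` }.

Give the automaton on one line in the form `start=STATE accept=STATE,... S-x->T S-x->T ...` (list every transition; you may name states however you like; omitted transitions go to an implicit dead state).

Run two small machines in parallel and take their product. One (5 states) tracks the count of `x`s modulo 5; the other (4 states) tracks whether the input so far still matches the prefix `yx`. Each combined state is a pair, one component from each; accept when both components accept.
With 12 states:
          x    y  
>  q0     q1   q2 
   q1     q3   q1 
   q2     q4   q5 
   q3     q6   q3 
   q4     q7   q4 
   q5     q1   q5 
   q6     q8   q6 
   q7     q9   q7 
   q8     q5   q8 
   q9    q10   q9 
   q10   q11  q10 
 * q11    q4  q11 
(> = start, * = accepting)

start=q0 accept=q11 q0-x->q1 q0-y->q2 q1-x->q3 q1-y->q1 q2-x->q4 q2-y->q5 q3-x->q6 q3-y->q3 q4-x->q7 q4-y->q4 q5-x->q1 q5-y->q5 q6-x->q8 q6-y->q6 q7-x->q9 q7-y->q7 q8-x->q5 q8-y->q8 q9-x->q10 q9-y->q9 q10-x->q11 q10-y->q10 q11-x->q4 q11-y->q11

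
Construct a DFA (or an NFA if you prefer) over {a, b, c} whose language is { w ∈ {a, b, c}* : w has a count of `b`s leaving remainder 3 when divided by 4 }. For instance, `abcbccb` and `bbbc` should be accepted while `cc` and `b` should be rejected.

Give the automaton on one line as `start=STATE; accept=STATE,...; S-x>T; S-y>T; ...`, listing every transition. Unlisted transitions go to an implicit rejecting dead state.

The only thing that matters is how many `b`s have appeared, reduced mod 4. Use one state per residue: q0 for 0, …, q3 for 3. Reading `b` moves to the next residue; anything else stays put. q3 is accepting.
With 4 states:
        a   b   c  
>  q0   q0  q1  q0 
   q1   q1  q2  q1 
   q2   q2  q3  q2 
 * q3   q3  q0  q3 
(> = start, * = accepting)

start=q0; accept=q3; q0-a>q0; q0-b>q1; q0-c>q0; q1-a>q1; q1-b>q2; q1-c>q1; q2-a>q2; q2-b>q3; q2-c>q2; q3-a>q3; q3-b>q0; q3-c>q3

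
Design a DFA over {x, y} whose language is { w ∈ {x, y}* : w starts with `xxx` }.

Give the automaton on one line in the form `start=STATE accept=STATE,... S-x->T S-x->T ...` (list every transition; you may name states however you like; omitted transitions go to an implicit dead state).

start=q0 accept=q3 q0-x->q1 q0-y->q4 q1-x->q2 q1-y->q4 q2-x->q3 q2-y->q4 q3-x->q3 q3-y->q3 q4-x->q4 q4-y->q4

Check the first 3 symbols one by one: q0 through q2 record how many have matched `xxx` so far; any wrong symbol goes to the dead state q4. After all 3 match we enter the accepting sink q3.
5 states suffice.
        x   y  
>  q0   q1  q4 
   q1   q2  q4 
   q2   q3  q4 
 * q3   q3  q3 
   q4   q4  q4 
(> = start, * = accepting)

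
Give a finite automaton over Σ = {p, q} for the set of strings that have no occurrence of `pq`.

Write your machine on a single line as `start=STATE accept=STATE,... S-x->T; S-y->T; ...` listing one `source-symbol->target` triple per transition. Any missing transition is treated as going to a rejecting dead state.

start=s0; accept=s0,s1; s0-p->s1; s0-q->s0; s1-p->s1; s1-q->s2; s2-p->s2; s2-q->s2

Track partial matches of the forbidden pattern `pq`. State s2 is a dead state reached once `pq` has occurred; every other state accepts. s0 means no part of `pq` is currently matched.
A 3-state machine:
        p   q  
>* s0   s1  s0 
 * s1   s1  s2 
   s2   s2  s2 
(> = start, * = accepting)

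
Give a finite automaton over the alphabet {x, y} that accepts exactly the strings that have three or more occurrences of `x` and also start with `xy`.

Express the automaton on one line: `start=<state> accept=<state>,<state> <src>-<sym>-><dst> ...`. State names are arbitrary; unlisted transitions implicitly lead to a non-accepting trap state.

start=s0 accept=s9,s10 s0-x->s1 s0-y->s2 s1-x->s3 s1-y->s4 s2-x->s5 s2-y->s2 s3-x->s6 s3-y->s3 s4-x->s7 s4-y->s4 s5-x->s3 s5-y->s5 s6-x->s8 s6-y->s6 s7-x->s9 s7-y->s7 s8-x->s8 s8-y->s8 s9-x->s10 s9-y->s9 s10-x->s10 s10-y->s10

Handle the two conditions separately and then intersect. The first has 5 states tracking the count of `x`s, saturating at 4; the second has 4 states tracking whether the input so far still matches the prefix `xy`. A product state is a pair (one from each), accepting exactly when both do.
11 states suffice.
          x    y  
>  s0     s1   s2 
   s1     s3   s4 
   s2     s5   s2 
   s3     s6   s3 
   s4     s7   s4 
   s5     s3   s5 
   s6     s8   s6 
   s7     s9   s7 
   s8     s8   s8 
 * s9    s10   s9 
 * s10   s10  s10 
(> = start, * = accepting)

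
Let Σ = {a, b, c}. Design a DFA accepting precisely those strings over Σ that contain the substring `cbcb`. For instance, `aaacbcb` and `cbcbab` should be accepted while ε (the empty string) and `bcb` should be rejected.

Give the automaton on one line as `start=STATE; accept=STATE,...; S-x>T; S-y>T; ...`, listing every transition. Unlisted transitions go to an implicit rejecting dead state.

start=S0; accept=S4; S0-a>S0; S0-b>S0; S0-c>S1; S1-a>S0; S1-b>S2; S1-c>S1; S2-a>S0; S2-b>S0; S2-c>S3; S3-a>S0; S3-b>S4; S3-c>S1; S4-a>S4; S4-b>S4; S4-c>S4

States S0..S3 record the length of the longest prefix of `cbcb` that matches the current input suffix. Reaching S4 means `cbcb` has been seen, and we stay there forever. Accept from S4.
5 states suffice.
        a   b   c  
>  S0   S0  S0  S1 
   S1   S0  S2  S1 
   S2   S0  S0  S3 
   S3   S0  S4  S1 
 * S4   S4  S4  S4 
(> = start, * = accepting)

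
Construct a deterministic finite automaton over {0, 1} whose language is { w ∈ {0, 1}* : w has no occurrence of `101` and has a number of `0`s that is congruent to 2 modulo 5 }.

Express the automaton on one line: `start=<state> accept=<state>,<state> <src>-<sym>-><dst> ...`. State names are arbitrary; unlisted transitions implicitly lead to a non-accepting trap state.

start=q0 accept=q3,q7,q8 q0-0->q1 q0-1->q2 q1-0->q3 q1-1->q4 q2-0->q5 q2-1->q2 q3-0->q6 q3-1->q7 q4-0->q8 q4-1->q4 q5-0->q3 q5-1->q9 q6-0->q10 q6-1->q11 q7-0->q12 q7-1->q7 q8-0->q6 q8-1->q13 q9-0->q13 q9-1->q9 q10-0->q0 q10-1->q14 q11-0->q15 q11-1->q11 q12-0->q10 q12-1->q16 q13-0->q16 q13-1->q13 q14-0->q17 q14-1->q14 q15-0->q0 q15-1->q18 q16-0->q18 q16-1->q16 q17-0->q1 q17-1->q19 q18-0->q19 q18-1->q18 q19-0->q9 q19-1->q19

Handle the two conditions separately and then intersect. One (4 states) tracks partial matches of the forbidden pattern `101`; the other (5 states) tracks the count of `0`s modulo 5. Each combined state is a pair, one component from each; accept when both components accept.
          0    1  
>  q0     q1   q2 
   q1     q3   q4 
   q2     q5   q2 
 * q3     q6   q7 
   q4     q8   q4 
   q5     q3   q9 
   q6    q10  q11 
 * q7    q12   q7 
 * q8     q6  q13 
   q9    q13   q9 
   q10    q0  q14 
   q11   q15  q11 
   q12   q10  q16 
   q13   q16  q13 
   q14   q17  q14 
   q15    q0  q18 
   q16   q18  q16 
   q17    q1  q19 
   q18   q19  q18 
   q19    q9  q19 
(> = start, * = accepting)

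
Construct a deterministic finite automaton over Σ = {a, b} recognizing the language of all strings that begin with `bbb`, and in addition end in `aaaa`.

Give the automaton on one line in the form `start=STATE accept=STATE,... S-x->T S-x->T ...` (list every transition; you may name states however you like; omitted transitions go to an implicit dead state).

Handle the two conditions separately and then intersect. The first has 5 states tracking whether the input so far still matches the prefix `bbb`; the second has 5 states tracking how much of the suffix `aaaa` has currently been matched. A product state is a pair (one from each), accepting exactly when both do.
A 13-state machine:
          a    b  
>  S0     S1   S2 
   S1     S3   S4 
   S2     S1   S5 
   S3     S6   S4 
   S4     S1   S4 
   S5     S1   S7 
   S6     S8   S4 
   S7     S9   S7 
   S8     S8   S4 
   S9    S10   S7 
   S10   S11   S7 
   S11   S12   S7 
 * S12   S12   S7 
(> = start, * = accepting)

start=S0 accept=S12 S0-a->S1 S0-b->S2 S1-a->S3 S1-b->S4 S2-a->S1 S2-b->S5 S3-a->S6 S3-b->S4 S4-a->S1 S4-b->S4 S5-a->S1 S5-b->S7 S6-a->S8 S6-b->S4 S7-a->S9 S7-b->S7 S8-a->S8 S8-b->S4 S9-a->S10 S9-b->S7 S10-a->S11 S10-b->S7 S11-a->S12 S11-b->S7 S12-a->S12 S12-b->S7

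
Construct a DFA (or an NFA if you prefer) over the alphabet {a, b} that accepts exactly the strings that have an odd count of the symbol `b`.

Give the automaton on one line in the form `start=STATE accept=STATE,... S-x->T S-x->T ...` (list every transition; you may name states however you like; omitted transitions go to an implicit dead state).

start=S0 accept=S1 S0-a->S0 S0-b->S1 S1-a->S1 S1-b->S0

Keep the running count of `b`s modulo 2: each `b` advances along the cycle S0 → S1 → S0 while other symbols loop. Accept at S1.
With 2 states:
        a   b  
>  S0   S0  S1 
 * S1   S1  S0 
(> = start, * = accepting)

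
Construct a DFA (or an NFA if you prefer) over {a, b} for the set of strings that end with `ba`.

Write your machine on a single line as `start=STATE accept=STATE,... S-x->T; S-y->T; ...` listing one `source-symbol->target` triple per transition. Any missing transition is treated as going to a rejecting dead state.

Remember how much of `ba` the current input suffix matches. State S0 means no match yet; S1 means the last symbol is `b`; S2 means the last 2 symbols are `ba`. Only S2 accepts. On a mismatch, fall back to the longest proper suffix that is still a prefix of `ba`.
A 3-state machine:
        a   b  
>  S0   S0  S1 
   S1   S2  S1 
 * S2   S0  S1 
(> = start, * = accepting)

start=S0; accept=S2; S0-a->S0; S0-b->S1; S1-a->S2; S1-b->S1; S2-a->S0; S2-b->S1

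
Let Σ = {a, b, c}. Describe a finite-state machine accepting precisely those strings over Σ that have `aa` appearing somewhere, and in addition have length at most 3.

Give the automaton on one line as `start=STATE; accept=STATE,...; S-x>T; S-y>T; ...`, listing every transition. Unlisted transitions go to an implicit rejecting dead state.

start=q0; accept=q3,q6; q0-a>q1; q0-b>q2; q0-c>q2; q1-a>q3; q1-b>q4; q1-c>q4; q2-a>q5; q2-b>q4; q2-c>q4; q3-a>q6; q3-b>q6; q3-c>q6; q4-a>q4; q4-b>q4; q4-c>q4; q5-a>q6; q5-b>q4; q5-c>q4; q6-a>q4; q6-b>q4; q6-c>q4

Build one automaton per condition and run them in lockstep. One (3 states) tracks whether and how much of `aa` has been seen; the other (5 states) tracks the input length, saturating at 4. Each combined state is a pair, one component from each; accept when both components accept. Minimizing collapses redundant product states.
7 states suffice.
        a   b   c  
>  q0   q1  q2  q2 
   q1   q3  q4  q4 
   q2   q5  q4  q4 
 * q3   q6  q6  q6 
   q4   q4  q4  q4 
   q5   q6  q4  q4 
 * q6   q4  q4  q4 
(> = start, * = accepting)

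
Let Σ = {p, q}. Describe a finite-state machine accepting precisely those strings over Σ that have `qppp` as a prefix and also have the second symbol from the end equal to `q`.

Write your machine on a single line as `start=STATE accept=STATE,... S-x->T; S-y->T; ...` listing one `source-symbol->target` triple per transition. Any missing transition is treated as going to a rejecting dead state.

start=A; accept=L,M; A-p->B; A-q->C; B-p->D; B-q->E; C-p->F; C-q->G; D-p->D; D-q->E; E-p->H; E-q->G; F-p->I; F-q->E; G-p->H; G-q->G; H-p->D; H-q->E; I-p->J; I-q->E; J-p->J; J-q->K; K-p->L; K-q->M; L-p->J; L-q->K; M-p->L; M-q->M

Run two small machines in parallel and take their product. One (6 states) tracks whether the input so far still matches the prefix `qppp`; the other (7 states) tracks the last 2 symbols read. Each combined state is a pair, one component from each; accept when both components accept.
With 13 states:
       p  q 
>  A   B  C 
   B   D  E 
   C   F  G 
   D   D  E 
   E   H  G 
   F   I  E 
   G   H  G 
   H   D  E 
   I   J  E 
   J   J  K 
   K   L  M 
 * L   J  K 
 * M   L  M 
(> = start, * = accepting)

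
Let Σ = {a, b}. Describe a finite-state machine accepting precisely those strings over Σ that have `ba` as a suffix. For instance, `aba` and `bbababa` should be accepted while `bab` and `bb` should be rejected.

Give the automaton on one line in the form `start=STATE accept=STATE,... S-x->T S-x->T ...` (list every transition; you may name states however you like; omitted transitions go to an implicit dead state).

start=q0 accept=q2 q0-a->q0 q0-b->q1 q1-a->q2 q1-b->q1 q2-a->q0 q2-b->q1

Let each state record the length of the longest suffix of the input read so far that is also a prefix of `ba`. q1 means the last symbol is `b`; q2 means the last 2 symbols are `ba`. Accept only at q2, where the string currently ends in `ba`.
With 3 states:
        a   b  
>  q0   q0  q1 
   q1   q2  q1 
 * q2   q0  q1 
(> = start, * = accepting)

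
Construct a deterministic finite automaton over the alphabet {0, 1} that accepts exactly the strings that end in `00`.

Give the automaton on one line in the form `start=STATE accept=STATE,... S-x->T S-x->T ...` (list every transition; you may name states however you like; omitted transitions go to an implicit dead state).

Remember how much of `00` the current input suffix matches. State S0 means no match yet; S1 means the last symbol is `0`; S2 means the last 2 symbols are `00`. Only S2 accepts. On a mismatch, fall back to the longest proper suffix that is still a prefix of `00`.
A 3-state machine:
        0   1  
>  S0   S1  S0 
   S1   S2  S0 
 * S2   S2  S0 
(> = start, * = accepting)

start=S0 accept=S2 S0-0->S1 S0-1->S0 S1-0->S2 S1-1->S0 S2-0->S2 S2-1->S0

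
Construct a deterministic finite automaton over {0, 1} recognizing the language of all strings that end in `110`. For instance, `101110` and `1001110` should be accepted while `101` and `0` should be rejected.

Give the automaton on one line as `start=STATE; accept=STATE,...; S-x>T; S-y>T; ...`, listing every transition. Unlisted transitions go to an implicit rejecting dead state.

start=A; accept=D; A-0>A; A-1>B; B-0>A; B-1>C; C-0>D; C-1>C; D-0>A; D-1>B

Let each state record the length of the longest suffix of the input read so far that is also a prefix of `110`. B means the last symbol is `1`; C means the last 2 symbols are `11`; D means the last 3 symbols are `110`. Accept only at D, where the string currently ends in `110`.
       0  1 
>  A   A  B 
   B   A  C 
   C   D  C 
 * D   A  B 
(> = start, * = accepting)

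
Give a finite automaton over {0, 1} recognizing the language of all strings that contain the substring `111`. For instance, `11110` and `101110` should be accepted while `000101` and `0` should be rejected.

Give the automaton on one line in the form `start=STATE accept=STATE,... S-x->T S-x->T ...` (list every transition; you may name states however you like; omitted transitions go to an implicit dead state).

States A..C record the length of the longest prefix of `111` that matches the current input suffix. Reaching D means `111` has been seen, and we stay there forever. Accept from D.
4 states suffice.
       0  1 
>  A   A  B 
   B   A  C 
   C   A  D 
 * D   D  D 
(> = start, * = accepting)

start=A accept=D A-0->A A-1->B B-0->A B-1->C C-0->A C-1->D D-0->D D-1->D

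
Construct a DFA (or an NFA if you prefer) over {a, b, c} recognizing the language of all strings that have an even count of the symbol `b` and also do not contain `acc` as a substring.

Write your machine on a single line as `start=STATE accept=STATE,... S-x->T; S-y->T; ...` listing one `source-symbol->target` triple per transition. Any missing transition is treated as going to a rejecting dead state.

start=q0; accept=q0,q1,q3; q0-a->q1; q0-b->q2; q0-c->q0; q1-a->q1; q1-b->q2; q1-c->q3; q2-a->q4; q2-b->q0; q2-c->q2; q3-a->q1; q3-b->q2; q3-c->q5; q4-a->q4; q4-b->q0; q4-c->q6; q5-a->q5; q5-b->q5; q5-c->q5; q6-a->q4; q6-b->q0; q6-c->q5

Build one automaton per condition and run them in lockstep. The first has 2 states tracking the count of `b`s modulo 2; the second has 4 states tracking partial matches of the forbidden pattern `acc`. A product state is a pair (one from each), accepting exactly when both do. Minimizing collapses redundant product states.
With 7 states:
        a   b   c  
>* q0   q1  q2  q0 
 * q1   q1  q2  q3 
   q2   q4  q0  q2 
 * q3   q1  q2  q5 
   q4   q4  q0  q6 
   q5   q5  q5  q5 
   q6   q4  q0  q5 
(> = start, * = accepting)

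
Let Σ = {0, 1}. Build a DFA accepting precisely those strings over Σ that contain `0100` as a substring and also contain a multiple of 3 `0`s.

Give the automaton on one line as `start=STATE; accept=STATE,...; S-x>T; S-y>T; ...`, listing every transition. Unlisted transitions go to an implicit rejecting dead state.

start=s0; accept=s11; s0-0>s1; s0-1>s0; s1-0>s2; s1-1>s3; s2-0>s4; s2-1>s5; s3-0>s6; s3-1>s7; s4-0>s1; s4-1>s8; s5-0>s9; s5-1>s10; s6-0>s11; s6-1>s5; s7-0>s2; s7-1>s7; s8-0>s12; s8-1>s0; s9-0>s13; s9-1>s8; s10-0>s4; s10-1>s10; s11-0>s13; s11-1>s11; s12-0>s14; s12-1>s3; s13-0>s14; s13-1>s13; s14-0>s11; s14-1>s14

Handle the two conditions separately and then intersect. The first has 5 states tracking whether and how much of `0100` has been seen; the second has 3 states tracking the count of `0`s modulo 3. A product state is a pair (one from each), accepting exactly when both do.
          0    1  
>  s0     s1   s0 
   s1     s2   s3 
   s2     s4   s5 
   s3     s6   s7 
   s4     s1   s8 
   s5     s9  s10 
   s6    s11   s5 
   s7     s2   s7 
   s8    s12   s0 
   s9    s13   s8 
   s10    s4  s10 
 * s11   s13  s11 
   s12   s14   s3 
   s13   s14  s13 
   s14   s11  s14 
(> = start, * = accepting)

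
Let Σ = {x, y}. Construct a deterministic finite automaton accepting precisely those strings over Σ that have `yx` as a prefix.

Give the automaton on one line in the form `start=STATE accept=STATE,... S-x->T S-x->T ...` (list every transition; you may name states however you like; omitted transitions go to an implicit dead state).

start=A accept=C A-x->D A-y->B B-x->C B-y->D C-x->C C-y->C D-x->D D-y->D

Check the first 2 symbols one by one: A through B record how many have matched `yx` so far; any wrong symbol goes to the dead state D. After all 2 match we enter the accepting sink C.
With 4 states:
       x  y 
>  A   D  B 
   B   C  D 
 * C   C  C 
   D   D  D 
(> = start, * = accepting)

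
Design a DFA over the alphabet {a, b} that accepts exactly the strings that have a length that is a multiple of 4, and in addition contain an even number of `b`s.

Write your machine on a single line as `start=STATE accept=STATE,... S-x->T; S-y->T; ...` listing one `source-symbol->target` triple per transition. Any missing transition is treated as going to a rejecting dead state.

start=q0; accept=q0; q0-a->q1; q0-b->q2; q1-a->q3; q1-b->q4; q2-a->q4; q2-b->q3; q3-a->q5; q3-b->q6; q4-a->q6; q4-b->q5; q5-a->q0; q5-b->q7; q6-a->q7; q6-b->q0; q7-a->q2; q7-b->q1

Build one automaton per condition and run them in lockstep. One (4 states) tracks the input length modulo 4; the other (2 states) tracks the count of `b`s modulo 2. Each combined state is a pair, one component from each; accept when both components accept.
An 8-state machine:
        a   b  
>* q0   q1  q2 
   q1   q3  q4 
   q2   q4  q3 
   q3   q5  q6 
   q4   q6  q5 
   q5   q0  q7 
   q6   q7  q0 
   q7   q2  q1 
(> = start, * = accepting)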